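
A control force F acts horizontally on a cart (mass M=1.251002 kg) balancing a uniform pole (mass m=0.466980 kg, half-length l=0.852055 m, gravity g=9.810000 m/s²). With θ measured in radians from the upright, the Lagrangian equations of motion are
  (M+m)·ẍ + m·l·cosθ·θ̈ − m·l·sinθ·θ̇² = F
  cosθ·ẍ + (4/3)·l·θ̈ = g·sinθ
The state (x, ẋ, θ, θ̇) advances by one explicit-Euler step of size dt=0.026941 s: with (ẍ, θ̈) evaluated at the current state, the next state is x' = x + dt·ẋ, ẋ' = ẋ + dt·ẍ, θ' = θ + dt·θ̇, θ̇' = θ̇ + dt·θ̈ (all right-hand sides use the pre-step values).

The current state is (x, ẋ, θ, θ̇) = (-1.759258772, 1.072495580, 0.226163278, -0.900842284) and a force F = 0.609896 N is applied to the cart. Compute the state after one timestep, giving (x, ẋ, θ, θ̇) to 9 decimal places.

sinθ=0.224240167, cosθ=0.974533913
temp = (F + m·l·θ̇²·sinθ)/(M+m) = (0.609896 + 0.072406382)/1.717982 = 0.397153394
θ̈ = (g·sinθ − cosθ·temp)/(l·(4/3 − m·cos²θ/(M+m))) = 1.978744358
ẍ = temp − m·l·θ̈·cosθ/(M+m) = -0.049462267
Euler: x'=-1.759258772+0.026941·1.072495580=-1.730364669, ẋ'=1.072495580+0.026941·-0.049462267=1.071163017
       θ'=0.226163278+0.026941·-0.900842284=0.201893686, θ̇'=-0.900842284+0.026941·1.978744358=-0.847532932

(-1.730364669, 1.071163017, 0.201893686, -0.847532932)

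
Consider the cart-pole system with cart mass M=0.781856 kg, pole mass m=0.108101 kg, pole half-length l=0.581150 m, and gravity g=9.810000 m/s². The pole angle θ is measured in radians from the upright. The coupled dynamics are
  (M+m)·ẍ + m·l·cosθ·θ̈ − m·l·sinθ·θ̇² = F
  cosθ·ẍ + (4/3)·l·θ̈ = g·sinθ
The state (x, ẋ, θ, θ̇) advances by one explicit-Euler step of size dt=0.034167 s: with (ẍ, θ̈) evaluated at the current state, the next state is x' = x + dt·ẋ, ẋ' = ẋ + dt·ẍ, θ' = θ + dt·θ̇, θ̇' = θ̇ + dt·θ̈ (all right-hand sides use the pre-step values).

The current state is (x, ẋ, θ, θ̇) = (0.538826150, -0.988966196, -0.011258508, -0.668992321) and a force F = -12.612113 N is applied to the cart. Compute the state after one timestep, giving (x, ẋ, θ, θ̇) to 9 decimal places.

(0.505036142, -1.521328007, -0.034115969, 0.013130897)

sinθ=-0.011258270, cosθ=0.999936624
temp = (F + m·l·θ̇²·sinθ)/(M+m) = (-12.612113 + -0.000316542)/0.889957 = -14.171953861
θ̈ = (g·sinθ − cosθ·temp)/(l·(4/3 − m·cos²θ/(M+m))) = 19.964387230
ẍ = temp − m·l·θ̈·cosθ/(M+m) = -15.581169293
Euler: x'=0.538826150+0.034167·-0.988966196=0.505036142, ẋ'=-0.988966196+0.034167·-15.581169293=-1.521328007
       θ'=-0.011258508+0.034167·-0.668992321=-0.034115969, θ̇'=-0.668992321+0.034167·19.964387230=0.013130897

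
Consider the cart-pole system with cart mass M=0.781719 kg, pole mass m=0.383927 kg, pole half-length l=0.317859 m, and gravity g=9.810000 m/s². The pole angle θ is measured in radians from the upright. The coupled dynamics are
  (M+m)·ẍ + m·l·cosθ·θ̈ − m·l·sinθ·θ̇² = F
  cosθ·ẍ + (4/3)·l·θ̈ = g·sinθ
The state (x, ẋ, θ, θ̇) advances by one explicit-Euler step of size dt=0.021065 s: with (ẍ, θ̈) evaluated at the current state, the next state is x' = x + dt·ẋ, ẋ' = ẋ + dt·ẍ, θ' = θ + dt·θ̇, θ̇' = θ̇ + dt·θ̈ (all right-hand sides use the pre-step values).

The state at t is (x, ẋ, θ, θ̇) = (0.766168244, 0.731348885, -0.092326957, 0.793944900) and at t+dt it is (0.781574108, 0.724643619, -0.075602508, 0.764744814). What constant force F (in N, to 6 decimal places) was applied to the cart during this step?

F = -0.532391 N

ẍ = (ẋ'−ẋ)/dt = (0.724643619−0.731348885)/0.021065 = -0.318313
θ̈ = (θ̇'−θ̇)/dt = (0.764744814−0.793944900)/0.021065 = -1.386190
sinθ=-0.092196, cosθ=0.995741
F = (M+m)·ẍ + m·l·cosθ·θ̈ − m·l·sinθ·θ̇² = -0.371040 + -0.168443 − -0.007092 = -0.532391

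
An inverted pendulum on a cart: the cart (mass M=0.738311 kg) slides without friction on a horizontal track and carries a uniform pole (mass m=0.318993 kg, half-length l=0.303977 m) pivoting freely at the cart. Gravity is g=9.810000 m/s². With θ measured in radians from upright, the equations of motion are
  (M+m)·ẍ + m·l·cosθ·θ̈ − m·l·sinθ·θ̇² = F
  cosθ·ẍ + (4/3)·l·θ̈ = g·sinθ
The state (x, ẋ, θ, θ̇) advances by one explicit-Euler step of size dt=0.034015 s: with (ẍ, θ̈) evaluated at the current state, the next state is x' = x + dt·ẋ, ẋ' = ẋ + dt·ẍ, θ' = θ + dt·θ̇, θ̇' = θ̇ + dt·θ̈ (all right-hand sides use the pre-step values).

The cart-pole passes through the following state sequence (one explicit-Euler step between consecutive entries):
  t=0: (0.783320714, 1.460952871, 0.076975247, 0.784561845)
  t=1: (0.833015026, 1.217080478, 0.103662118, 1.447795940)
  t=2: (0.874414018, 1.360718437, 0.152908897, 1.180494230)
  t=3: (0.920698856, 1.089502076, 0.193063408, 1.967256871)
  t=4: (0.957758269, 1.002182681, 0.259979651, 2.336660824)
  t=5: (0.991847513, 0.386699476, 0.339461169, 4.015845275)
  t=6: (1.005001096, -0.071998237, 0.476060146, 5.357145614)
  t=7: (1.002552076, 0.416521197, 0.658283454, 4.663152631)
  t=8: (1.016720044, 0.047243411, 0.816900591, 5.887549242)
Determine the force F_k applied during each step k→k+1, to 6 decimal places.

step 0→1:
  ẍ = (ẋ'−ẋ)/dt = (1.217080478−1.460952871)/0.034015 = -7.169554
  θ̈ = (θ̇'−θ̇)/dt = (1.447795940−0.784561845)/0.034015 = 19.498283
  sinθ=0.076899, cosθ=0.997039
  F = (M+m)·ẍ + m·l·cosθ·θ̈ − m·l·sinθ·θ̇² = -7.580399 + 1.885082 − 0.004590 = -5.699906
step 1→2:
  ẍ = (ẋ'−ẋ)/dt = (1.360718437−1.217080478)/0.034015 = 4.222783
  θ̈ = (θ̇'−θ̇)/dt = (1.180494230−1.447795940)/0.034015 = -7.858348
  sinθ=0.103477, cosθ=0.994632
  F = (M+m)·ẍ + m·l·cosθ·θ̈ − m·l·sinθ·θ̇² = 4.464765 + -0.757906 − 0.021032 = 3.685827
step 2→3:
  ẍ = (ẋ'−ẋ)/dt = (1.089502076−1.360718437)/0.034015 = -7.973434
  θ̈ = (θ̇'−θ̇)/dt = (1.967256871−1.180494230)/0.034015 = 23.129873
  sinθ=0.152314, cosθ=0.988332
  F = (M+m)·ẍ + m·l·cosθ·θ̈ − m·l·sinθ·θ̇² = -8.430344 + 2.216655 − 0.020582 = -6.234271
step 3→4:
  ẍ = (ẋ'−ẋ)/dt = (1.002182681−1.089502076)/0.034015 = -2.567085
  θ̈ = (θ̇'−θ̇)/dt = (2.336660824−1.967256871)/0.034015 = 10.860031
  sinθ=0.191866, cosθ=0.981421
  F = (M+m)·ẍ + m·l·cosθ·θ̈ − m·l·sinθ·θ̇² = -2.714189 + 1.033495 − 0.072002 = -1.752696
step 4→5:
  ẍ = (ẋ'−ẋ)/dt = (0.386699476−1.002182681)/0.034015 = -18.094464
  θ̈ = (θ̇'−θ̇)/dt = (4.015845275−2.336660824)/0.034015 = 49.365999
  sinθ=0.257061, cosθ=0.966395
  F = (M+m)·ẍ + m·l·cosθ·θ̈ − m·l·sinθ·θ̇² = -19.131350 + 4.625989 − 0.136097 = -14.641458
step 5→6:
  ẍ = (ẋ'−ẋ)/dt = (-0.071998237−0.386699476)/0.034015 = -13.485160
  θ̈ = (θ̇'−θ̇)/dt = (5.357145614−4.015845275)/0.034015 = 39.432613
  sinθ=0.332979, cosθ=0.942934
  F = (M+m)·ẍ + m·l·cosθ·θ̈ − m·l·sinθ·θ̇² = -14.257913 + 3.605445 − 0.520706 = -11.173175
step 6→7:
  ẍ = (ẋ'−ẋ)/dt = (0.416521197−-0.071998237)/0.034015 = 14.361883
  θ̈ = (θ̇'−θ̇)/dt = (4.663152631−5.357145614)/0.034015 = -20.402557
  sinθ=0.458281, cosθ=0.888807
  F = (M+m)·ẍ + m·l·cosθ·θ̈ − m·l·sinθ·θ̇² = 15.184876 + -1.758386 − 1.275324 = 12.151166
step 7→8:
  ẍ = (ẋ'−ẋ)/dt = (0.047243411−0.416521197)/0.034015 = -10.856322
  θ̈ = (θ̇'−θ̇)/dt = (5.887549242−4.663152631)/0.034015 = 35.995785
  sinθ=0.611760, cosθ=0.791044
  F = (M+m)·ẍ + m·l·cosθ·θ̈ − m·l·sinθ·θ̇² = -11.478432 + 2.761048 − 1.289918 = -10.007303

F_0 = -5.699906 N
F_1 = 3.685827 N
F_2 = -6.234271 N
F_3 = -1.752696 N
F_4 = -14.641458 N
F_5 = -11.173175 N
F_6 = 12.151166 N
F_7 = -10.007303 N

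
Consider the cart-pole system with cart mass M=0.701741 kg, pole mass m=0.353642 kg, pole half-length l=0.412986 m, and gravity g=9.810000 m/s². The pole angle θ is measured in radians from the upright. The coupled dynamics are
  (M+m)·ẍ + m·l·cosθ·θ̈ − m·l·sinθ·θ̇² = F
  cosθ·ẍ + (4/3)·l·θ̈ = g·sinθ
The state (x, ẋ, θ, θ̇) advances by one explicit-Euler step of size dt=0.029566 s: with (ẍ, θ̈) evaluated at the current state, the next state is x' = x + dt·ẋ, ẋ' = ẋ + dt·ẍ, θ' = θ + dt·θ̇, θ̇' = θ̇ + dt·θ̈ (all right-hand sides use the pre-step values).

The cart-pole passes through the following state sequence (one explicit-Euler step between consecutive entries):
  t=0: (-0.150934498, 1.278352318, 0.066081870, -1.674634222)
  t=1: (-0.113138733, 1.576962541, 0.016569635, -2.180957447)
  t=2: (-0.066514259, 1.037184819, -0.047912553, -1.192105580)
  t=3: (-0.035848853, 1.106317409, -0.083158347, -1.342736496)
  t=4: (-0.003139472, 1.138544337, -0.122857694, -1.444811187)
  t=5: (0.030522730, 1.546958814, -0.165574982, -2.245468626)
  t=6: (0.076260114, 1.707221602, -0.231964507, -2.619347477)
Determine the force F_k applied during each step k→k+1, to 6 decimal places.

step 0→1:
  ẍ = (ẋ'−ẋ)/dt = (1.576962541−1.278352318)/0.029566 = 10.099784
  θ̈ = (θ̇'−θ̇)/dt = (-2.180957447−-1.674634222)/0.029566 = -17.125185
  sinθ=0.066034, cosθ=0.997817
  F = (M+m)·ẍ + m·l·cosθ·θ̈ − m·l·sinθ·θ̇² = 10.659141 + -2.495661 − 0.027046 = 8.136434
step 1→2:
  ẍ = (ẋ'−ẋ)/dt = (1.037184819−1.576962541)/0.029566 = -18.256704
  θ̈ = (θ̇'−θ̇)/dt = (-1.192105580−-2.180957447)/0.029566 = 33.445575
  sinθ=0.016569, cosθ=0.999863
  F = (M+m)·ẍ + m·l·cosθ·θ̈ − m·l·sinθ·θ̇² = -19.267815 + 4.884029 − 0.011510 = -14.395297
step 2→3:
  ẍ = (ẋ'−ẋ)/dt = (1.106317409−1.037184819)/0.029566 = 2.338246
  θ̈ = (θ̇'−θ̇)/dt = (-1.342736496−-1.192105580)/0.029566 = -5.094734
  sinθ=-0.047894, cosθ=0.998852
  F = (M+m)·ẍ + m·l·cosθ·θ̈ − m·l·sinθ·θ̇² = 2.467745 + -0.743228 − -0.009941 = 1.734458
step 3→4:
  ẍ = (ẋ'−ẋ)/dt = (1.138544337−1.106317409)/0.029566 = 1.090000
  θ̈ = (θ̇'−θ̇)/dt = (-1.444811187−-1.342736496)/0.029566 = -3.452435
  sinθ=-0.083063, cosθ=0.996544
  F = (M+m)·ẍ + m·l·cosθ·θ̈ − m·l·sinθ·θ̇² = 1.150367 + -0.502483 − -0.021872 = 0.669756
step 4→5:
  ẍ = (ẋ'−ẋ)/dt = (1.546958814−1.138544337)/0.029566 = 13.813653
  θ̈ = (θ̇'−θ̇)/dt = (-2.245468626−-1.444811187)/0.029566 = -27.080344
  sinθ=-0.122549, cosθ=0.992462
  F = (M+m)·ẍ + m·l·cosθ·θ̈ − m·l·sinθ·θ̇² = 14.578695 + -3.925251 − -0.037362 = 10.690806
step 5→6:
  ẍ = (ẋ'−ẋ)/dt = (1.707221602−1.546958814)/0.029566 = 5.420510
  θ̈ = (θ̇'−θ̇)/dt = (-2.619347477−-2.245468626)/0.029566 = -12.645568
  sinθ=-0.164819, cosθ=0.986324
  F = (M+m)·ẍ + m·l·cosθ·θ̈ − m·l·sinθ·θ̇² = 5.720714 + -1.821617 − -0.121373 = 4.020470

F_0 = 8.136434 N
F_1 = -14.395297 N
F_2 = 1.734458 N
F_3 = 0.669756 N
F_4 = 10.690806 N
F_5 = 4.020470 N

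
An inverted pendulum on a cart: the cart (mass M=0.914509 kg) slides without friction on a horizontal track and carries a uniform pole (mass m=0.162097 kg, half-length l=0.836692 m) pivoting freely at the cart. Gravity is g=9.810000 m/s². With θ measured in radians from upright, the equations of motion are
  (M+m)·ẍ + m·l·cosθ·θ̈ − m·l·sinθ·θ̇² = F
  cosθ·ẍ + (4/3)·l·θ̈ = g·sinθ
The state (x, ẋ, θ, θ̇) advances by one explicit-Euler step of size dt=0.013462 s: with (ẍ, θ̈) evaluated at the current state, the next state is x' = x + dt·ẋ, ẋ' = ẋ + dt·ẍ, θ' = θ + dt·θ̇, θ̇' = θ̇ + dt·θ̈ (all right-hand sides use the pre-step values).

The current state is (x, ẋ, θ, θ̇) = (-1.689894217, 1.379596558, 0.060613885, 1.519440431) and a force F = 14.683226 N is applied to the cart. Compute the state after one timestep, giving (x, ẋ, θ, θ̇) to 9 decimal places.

sinθ=0.060576775, cosθ=0.998163541
temp = (F + m·l·θ̇²·sinθ)/(M+m) = (14.683226 + 0.018967675)/1.076606 = 13.656057718
θ̈ = (g·sinθ − cosθ·temp)/(l·(4/3 − m·cos²θ/(M+m))) = -13.167383751
ẍ = temp − m·l·θ̈·cosθ/(M+m) = 15.311770469
Euler: x'=-1.689894217+0.013462·1.379596558=-1.671322088, ẋ'=1.379596558+0.013462·15.311770469=1.585723612
       θ'=0.060613885+0.013462·1.519440431=0.081068592, θ̇'=1.519440431+0.013462·-13.167383751=1.342181111

(-1.671322088, 1.585723612, 0.081068592, 1.342181111)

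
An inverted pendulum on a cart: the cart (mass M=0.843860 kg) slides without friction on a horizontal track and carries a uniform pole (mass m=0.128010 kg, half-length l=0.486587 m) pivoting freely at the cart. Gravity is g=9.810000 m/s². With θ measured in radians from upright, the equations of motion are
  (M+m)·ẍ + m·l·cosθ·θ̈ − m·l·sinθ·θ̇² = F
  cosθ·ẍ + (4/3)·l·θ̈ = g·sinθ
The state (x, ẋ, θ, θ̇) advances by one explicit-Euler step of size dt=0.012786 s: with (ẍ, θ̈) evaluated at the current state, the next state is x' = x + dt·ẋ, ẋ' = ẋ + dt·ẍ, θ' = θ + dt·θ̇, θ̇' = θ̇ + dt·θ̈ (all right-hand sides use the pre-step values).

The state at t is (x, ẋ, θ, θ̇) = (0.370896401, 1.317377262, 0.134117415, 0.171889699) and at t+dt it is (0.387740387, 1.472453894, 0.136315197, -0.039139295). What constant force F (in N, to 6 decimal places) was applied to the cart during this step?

ẍ = (ẋ'−ẋ)/dt = (1.472453894−1.317377262)/0.012786 = 12.128628
θ̈ = (θ̇'−θ̇)/dt = (-0.039139295−0.171889699)/0.012786 = -16.504692
sinθ=0.133716, cosθ=0.991020
F = (M+m)·ẍ + m·l·cosθ·θ̈ − m·l·sinθ·θ̇² = 11.787449 + -1.018812 − 0.000246 = 10.768391

F = 10.768391 N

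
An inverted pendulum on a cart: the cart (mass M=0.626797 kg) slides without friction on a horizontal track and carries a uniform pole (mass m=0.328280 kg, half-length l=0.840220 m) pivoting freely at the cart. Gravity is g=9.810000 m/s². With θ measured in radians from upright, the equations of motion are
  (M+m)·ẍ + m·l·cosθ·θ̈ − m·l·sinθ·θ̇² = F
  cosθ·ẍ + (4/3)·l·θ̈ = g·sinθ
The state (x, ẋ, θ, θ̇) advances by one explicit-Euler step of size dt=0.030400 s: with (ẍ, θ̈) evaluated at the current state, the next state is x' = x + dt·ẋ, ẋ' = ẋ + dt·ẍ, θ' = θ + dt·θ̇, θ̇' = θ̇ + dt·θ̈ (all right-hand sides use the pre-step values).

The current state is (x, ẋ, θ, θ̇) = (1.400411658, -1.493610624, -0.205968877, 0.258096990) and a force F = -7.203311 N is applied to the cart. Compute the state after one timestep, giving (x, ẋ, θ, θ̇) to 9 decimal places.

sinθ=-0.204515654, cosθ=0.978863293
temp = (F + m·l·θ̇²·sinθ)/(M+m) = (-7.203311 + -0.003757767)/0.955077 = -7.546060440
θ̈ = (g·sinθ − cosθ·temp)/(l·(4/3 − m·cos²θ/(M+m))) = 6.377955923
ẍ = temp − m·l·θ̈·cosθ/(M+m) = -9.349089016
Euler: x'=1.400411658+0.030400·-1.493610624=1.355005895, ẋ'=-1.493610624+0.030400·-9.349089016=-1.777822930
       θ'=-0.205968877+0.030400·0.258096990=-0.198122729, θ̇'=0.258096990+0.030400·6.377955923=0.451986850

(1.355005895, -1.777822930, -0.198122729, 0.451986850)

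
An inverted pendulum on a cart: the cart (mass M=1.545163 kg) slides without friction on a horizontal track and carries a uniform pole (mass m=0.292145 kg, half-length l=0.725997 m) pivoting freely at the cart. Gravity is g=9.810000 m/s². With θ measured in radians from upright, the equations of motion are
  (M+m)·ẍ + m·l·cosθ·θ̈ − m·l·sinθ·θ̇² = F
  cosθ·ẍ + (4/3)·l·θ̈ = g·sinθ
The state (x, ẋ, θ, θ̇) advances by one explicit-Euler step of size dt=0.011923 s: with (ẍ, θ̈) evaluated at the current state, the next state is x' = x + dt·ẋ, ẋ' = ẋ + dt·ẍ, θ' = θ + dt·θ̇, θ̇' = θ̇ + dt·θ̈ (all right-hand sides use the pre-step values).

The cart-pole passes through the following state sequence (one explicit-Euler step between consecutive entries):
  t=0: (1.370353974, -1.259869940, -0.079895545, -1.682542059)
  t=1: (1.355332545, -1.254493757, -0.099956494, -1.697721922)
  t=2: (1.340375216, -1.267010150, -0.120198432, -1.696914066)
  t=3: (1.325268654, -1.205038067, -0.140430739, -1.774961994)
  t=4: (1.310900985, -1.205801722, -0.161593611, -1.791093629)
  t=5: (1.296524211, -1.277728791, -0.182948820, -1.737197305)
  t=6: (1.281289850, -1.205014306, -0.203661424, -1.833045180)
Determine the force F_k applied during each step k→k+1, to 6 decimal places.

F_0 = 0.607208 N
F_1 = -1.853446 N
F_2 = 8.244629 N
F_3 = -0.308287 N
F_4 = -10.028068 N
F_5 = 9.645022 N

step 0→1:
  ẍ = (ẋ'−ẋ)/dt = (-1.254493757−-1.259869940)/0.011923 = 0.450909
  θ̈ = (θ̇'−θ̇)/dt = (-1.697721922−-1.682542059)/0.011923 = -1.273158
  sinθ=-0.079811, cosθ=0.996810
  F = (M+m)·ẍ + m·l·cosθ·θ̈ − m·l·sinθ·θ̇² = 0.828458 + -0.269171 − -0.047921 = 0.607208
step 1→2:
  ẍ = (ẋ'−ẋ)/dt = (-1.267010150−-1.254493757)/0.011923 = -1.049769
  θ̈ = (θ̇'−θ̇)/dt = (-1.696914066−-1.697721922)/0.011923 = 0.067756
  sinθ=-0.099790, cosθ=0.995009
  F = (M+m)·ẍ + m·l·cosθ·θ̈ − m·l·sinθ·θ̇² = -1.928748 + 0.014299 − -0.061003 = -1.853446
step 2→3:
  ẍ = (ẋ'−ẋ)/dt = (-1.205038067−-1.267010150)/0.011923 = 5.197692
  θ̈ = (θ̇'−θ̇)/dt = (-1.774961994−-1.696914066)/0.011923 = -6.545998
  sinθ=-0.119909, cosθ=0.992785
  F = (M+m)·ẍ + m·l·cosθ·θ̈ − m·l·sinθ·θ̇² = 9.549761 + -1.378365 − -0.073233 = 8.244629
step 3→4:
  ẍ = (ẋ'−ẋ)/dt = (-1.205801722−-1.205038067)/0.011923 = -0.064049
  θ̈ = (θ̇'−θ̇)/dt = (-1.791093629−-1.774961994)/0.011923 = -1.352985
  sinθ=-0.139970, cosθ=0.990156
  F = (M+m)·ẍ + m·l·cosθ·θ̈ − m·l·sinθ·θ̇² = -0.117678 + -0.284138 − -0.093529 = -0.308287
step 4→5:
  ẍ = (ẋ'−ẋ)/dt = (-1.277728791−-1.205801722)/0.011923 = -6.032632
  θ̈ = (θ̇'−θ̇)/dt = (-1.737197305−-1.791093629)/0.011923 = 4.520366
  sinθ=-0.160891, cosθ=0.986972
  F = (M+m)·ẍ + m·l·cosθ·θ̈ − m·l·sinθ·θ̇² = -11.083803 + 0.946263 − -0.109472 = -10.028068
step 5→6:
  ẍ = (ẋ'−ẋ)/dt = (-1.205014306−-1.277728791)/0.011923 = 6.098674
  θ̈ = (θ̇'−θ̇)/dt = (-1.833045180−-1.737197305)/0.011923 = -8.038906
  sinθ=-0.181930, cosθ=0.983311
  F = (M+m)·ẍ + m·l·cosθ·θ̈ − m·l·sinθ·θ̇² = 11.205142 + -1.676569 − -0.116449 = 9.645022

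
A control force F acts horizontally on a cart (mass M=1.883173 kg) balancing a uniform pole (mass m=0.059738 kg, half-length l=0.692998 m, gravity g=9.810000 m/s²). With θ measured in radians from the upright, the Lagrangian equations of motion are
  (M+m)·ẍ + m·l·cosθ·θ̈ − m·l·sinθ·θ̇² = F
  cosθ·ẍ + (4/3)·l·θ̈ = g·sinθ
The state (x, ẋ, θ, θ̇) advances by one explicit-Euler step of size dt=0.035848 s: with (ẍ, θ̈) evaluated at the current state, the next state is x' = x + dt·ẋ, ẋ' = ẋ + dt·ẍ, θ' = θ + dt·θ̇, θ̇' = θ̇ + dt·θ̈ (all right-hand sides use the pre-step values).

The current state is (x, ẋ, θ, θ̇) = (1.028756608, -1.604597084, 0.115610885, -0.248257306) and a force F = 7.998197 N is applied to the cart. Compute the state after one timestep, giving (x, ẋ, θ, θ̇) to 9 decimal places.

(0.971235012, -1.454534416, 0.106711357, -0.365676133)

sinθ=0.115353517, cosθ=0.993324502
temp = (F + m·l·θ̇²·sinθ)/(M+m) = (7.998197 + 0.000294319)/1.942911 = 4.116756413
θ̈ = (g·sinθ − cosθ·temp)/(l·(4/3 − m·cos²θ/(M+m))) = -3.275463826
ẍ = temp − m·l·θ̈·cosθ/(M+m) = 4.186082024
Euler: x'=1.028756608+0.035848·-1.604597084=0.971235012, ẋ'=-1.604597084+0.035848·4.186082024=-1.454534416
       θ'=0.115610885+0.035848·-0.248257306=0.106711357, θ̇'=-0.248257306+0.035848·-3.275463826=-0.365676133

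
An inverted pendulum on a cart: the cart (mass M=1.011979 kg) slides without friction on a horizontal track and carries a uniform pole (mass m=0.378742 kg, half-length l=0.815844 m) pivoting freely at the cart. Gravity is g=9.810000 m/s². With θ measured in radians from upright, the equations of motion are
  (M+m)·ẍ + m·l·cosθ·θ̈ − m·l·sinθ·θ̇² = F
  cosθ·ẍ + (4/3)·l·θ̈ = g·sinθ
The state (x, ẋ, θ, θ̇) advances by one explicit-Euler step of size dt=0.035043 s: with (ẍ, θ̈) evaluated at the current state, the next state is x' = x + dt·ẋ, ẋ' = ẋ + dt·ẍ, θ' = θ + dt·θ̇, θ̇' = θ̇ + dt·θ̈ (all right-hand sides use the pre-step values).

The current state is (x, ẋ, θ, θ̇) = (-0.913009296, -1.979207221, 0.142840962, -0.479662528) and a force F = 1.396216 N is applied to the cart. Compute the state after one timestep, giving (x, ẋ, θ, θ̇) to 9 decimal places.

(-0.982366655, -1.947274438, 0.126032148, -0.463730881)

sinθ=0.142355714, cosθ=0.989815564
temp = (F + m·l·θ̇²·sinθ)/(M+m) = (1.396216 + 0.010120386)/1.390721 = 1.011228267
θ̈ = (g·sinθ − cosθ·temp)/(l·(4/3 − m·cos²θ/(M+m))) = 0.454631373
ẍ = temp − m·l·θ̈·cosθ/(M+m) = 0.911245705
Euler: x'=-0.913009296+0.035043·-1.979207221=-0.982366655, ẋ'=-1.979207221+0.035043·0.911245705=-1.947274438
       θ'=0.142840962+0.035043·-0.479662528=0.126032148, θ̇'=-0.479662528+0.035043·0.454631373=-0.463730881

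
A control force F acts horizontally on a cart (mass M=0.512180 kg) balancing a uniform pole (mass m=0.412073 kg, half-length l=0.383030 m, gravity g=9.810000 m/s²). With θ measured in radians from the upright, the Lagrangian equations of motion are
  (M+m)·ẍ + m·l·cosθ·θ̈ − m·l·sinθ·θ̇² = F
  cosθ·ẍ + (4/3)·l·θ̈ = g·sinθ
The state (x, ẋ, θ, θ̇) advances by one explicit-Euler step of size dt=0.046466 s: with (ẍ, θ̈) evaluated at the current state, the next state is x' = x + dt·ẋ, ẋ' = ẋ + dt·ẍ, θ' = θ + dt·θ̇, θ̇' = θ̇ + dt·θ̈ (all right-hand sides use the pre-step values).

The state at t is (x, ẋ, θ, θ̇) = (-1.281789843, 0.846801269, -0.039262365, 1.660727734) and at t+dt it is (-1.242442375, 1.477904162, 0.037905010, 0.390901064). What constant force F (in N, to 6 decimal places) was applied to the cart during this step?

ẍ = (ẋ'−ẋ)/dt = (1.477904162−0.846801269)/0.046466 = 13.582036
θ̈ = (θ̇'−θ̇)/dt = (0.390901064−1.660727734)/0.046466 = -27.328082
sinθ=-0.039252, cosθ=0.999229
F = (M+m)·ẍ + m·l·cosθ·θ̈ − m·l·sinθ·θ̇² = 12.553238 + -4.310040 − -0.017087 = 8.260285

F = 8.260285 N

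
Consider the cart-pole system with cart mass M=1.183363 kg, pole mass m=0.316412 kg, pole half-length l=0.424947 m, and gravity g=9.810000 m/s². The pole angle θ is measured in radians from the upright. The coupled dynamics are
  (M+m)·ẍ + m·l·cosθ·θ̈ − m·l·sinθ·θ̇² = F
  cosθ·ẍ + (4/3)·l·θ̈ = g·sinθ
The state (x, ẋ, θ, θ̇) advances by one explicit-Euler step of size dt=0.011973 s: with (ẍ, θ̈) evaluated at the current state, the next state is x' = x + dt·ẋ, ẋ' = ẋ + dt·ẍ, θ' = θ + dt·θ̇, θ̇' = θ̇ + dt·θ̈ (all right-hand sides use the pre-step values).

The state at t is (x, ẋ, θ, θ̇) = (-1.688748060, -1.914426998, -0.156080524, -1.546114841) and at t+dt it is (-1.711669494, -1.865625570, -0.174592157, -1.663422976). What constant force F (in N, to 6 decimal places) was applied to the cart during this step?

ẍ = (ẋ'−ẋ)/dt = (-1.865625570−-1.914426998)/0.011973 = 4.075957
θ̈ = (θ̇'−θ̇)/dt = (-1.663422976−-1.546114841)/0.011973 = -9.797723
sinθ=-0.155448, cosθ=0.987844
F = (M+m)·ẍ + m·l·cosθ·θ̈ − m·l·sinθ·θ̇² = 6.113018 + -1.301371 − -0.049964 = 4.861610

F = 4.861610 N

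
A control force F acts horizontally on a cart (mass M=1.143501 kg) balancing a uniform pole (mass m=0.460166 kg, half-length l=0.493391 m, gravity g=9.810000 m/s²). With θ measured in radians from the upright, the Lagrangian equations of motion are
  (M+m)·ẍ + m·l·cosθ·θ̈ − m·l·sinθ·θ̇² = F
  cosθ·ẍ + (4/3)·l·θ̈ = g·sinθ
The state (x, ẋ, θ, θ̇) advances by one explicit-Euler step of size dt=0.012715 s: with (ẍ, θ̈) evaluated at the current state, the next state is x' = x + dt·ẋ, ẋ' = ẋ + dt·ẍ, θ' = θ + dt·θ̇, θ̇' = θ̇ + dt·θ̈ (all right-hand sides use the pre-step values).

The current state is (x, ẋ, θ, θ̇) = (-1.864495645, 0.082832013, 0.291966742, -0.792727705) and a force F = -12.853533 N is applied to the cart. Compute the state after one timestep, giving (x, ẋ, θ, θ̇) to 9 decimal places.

(-1.863442436, -0.052955596, 0.281887209, -0.540477398)

sinθ=0.287836289, cosθ=0.957679628
temp = (F + m·l·θ̇²·sinθ)/(M+m) = (-12.853533 + 0.041067604)/1.603667 = -7.989479983
θ̈ = (g·sinθ − cosθ·temp)/(l·(4/3 − m·cos²θ/(M+m))) = 19.838797215
ẍ = temp − m·l·θ̈·cosθ/(M+m) = -10.679324304
Euler: x'=-1.864495645+0.012715·0.082832013=-1.863442436, ẋ'=0.082832013+0.012715·-10.679324304=-0.052955596
       θ'=0.291966742+0.012715·-0.792727705=0.281887209, θ̇'=-0.792727705+0.012715·19.838797215=-0.540477398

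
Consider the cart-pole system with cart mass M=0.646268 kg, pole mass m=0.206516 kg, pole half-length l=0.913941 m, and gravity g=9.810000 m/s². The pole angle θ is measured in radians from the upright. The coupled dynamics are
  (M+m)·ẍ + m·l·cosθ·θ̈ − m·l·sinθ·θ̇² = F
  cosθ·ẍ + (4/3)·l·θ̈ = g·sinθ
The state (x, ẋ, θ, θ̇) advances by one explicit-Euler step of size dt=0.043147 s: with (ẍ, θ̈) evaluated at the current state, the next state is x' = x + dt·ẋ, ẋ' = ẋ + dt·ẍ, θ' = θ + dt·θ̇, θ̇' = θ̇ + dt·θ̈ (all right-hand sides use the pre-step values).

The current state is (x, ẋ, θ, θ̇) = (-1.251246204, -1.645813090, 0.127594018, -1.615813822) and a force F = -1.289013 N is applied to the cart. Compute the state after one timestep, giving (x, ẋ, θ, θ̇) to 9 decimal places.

sinθ=0.127248090, cosθ=0.991870921
temp = (F + m·l·θ̇²·sinθ)/(M+m) = (-1.289013 + 0.062705520)/0.852784 = -1.438004794
θ̈ = (g·sinθ − cosθ·temp)/(l·(4/3 − m·cos²θ/(M+m))) = 2.672359328
ẍ = temp − m·l·θ̈·cosθ/(M+m) = -2.024659870
Euler: x'=-1.251246204+0.043147·-1.645813090=-1.322258101, ẋ'=-1.645813090+0.043147·-2.024659870=-1.733171089
       θ'=0.127594018+0.043147·-1.615813822=0.057876499, θ̇'=-1.615813822+0.043147·2.672359328=-1.500509534

(-1.322258101, -1.733171089, 0.057876499, -1.500509534)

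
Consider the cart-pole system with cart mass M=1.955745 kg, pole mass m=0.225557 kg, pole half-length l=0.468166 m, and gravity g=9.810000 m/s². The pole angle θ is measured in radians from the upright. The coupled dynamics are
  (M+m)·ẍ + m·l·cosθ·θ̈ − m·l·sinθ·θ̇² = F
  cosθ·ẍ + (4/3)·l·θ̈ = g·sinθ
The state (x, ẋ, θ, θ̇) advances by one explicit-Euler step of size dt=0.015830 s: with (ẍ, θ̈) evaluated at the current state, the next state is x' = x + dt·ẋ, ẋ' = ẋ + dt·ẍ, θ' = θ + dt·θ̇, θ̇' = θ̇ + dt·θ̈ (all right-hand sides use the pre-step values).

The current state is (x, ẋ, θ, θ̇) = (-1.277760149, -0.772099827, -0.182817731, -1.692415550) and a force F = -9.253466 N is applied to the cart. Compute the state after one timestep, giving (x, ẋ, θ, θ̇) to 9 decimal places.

(-1.289982489, -0.842801425, -0.209608669, -1.626267420)

sinθ=-0.181801066, cosθ=0.983335331
temp = (F + m·l·θ̇²·sinθ)/(M+m) = (-9.253466 + -0.054987835)/2.181302 = -4.267384266
θ̈ = (g·sinθ − cosθ·temp)/(l·(4/3 − m·cos²θ/(M+m))) = 4.178656336
ẍ = temp − m·l·θ̈·cosθ/(M+m) = -4.466304372
Euler: x'=-1.277760149+0.015830·-0.772099827=-1.289982489, ẋ'=-0.772099827+0.015830·-4.466304372=-0.842801425
       θ'=-0.182817731+0.015830·-1.692415550=-0.209608669, θ̇'=-1.692415550+0.015830·4.178656336=-1.626267420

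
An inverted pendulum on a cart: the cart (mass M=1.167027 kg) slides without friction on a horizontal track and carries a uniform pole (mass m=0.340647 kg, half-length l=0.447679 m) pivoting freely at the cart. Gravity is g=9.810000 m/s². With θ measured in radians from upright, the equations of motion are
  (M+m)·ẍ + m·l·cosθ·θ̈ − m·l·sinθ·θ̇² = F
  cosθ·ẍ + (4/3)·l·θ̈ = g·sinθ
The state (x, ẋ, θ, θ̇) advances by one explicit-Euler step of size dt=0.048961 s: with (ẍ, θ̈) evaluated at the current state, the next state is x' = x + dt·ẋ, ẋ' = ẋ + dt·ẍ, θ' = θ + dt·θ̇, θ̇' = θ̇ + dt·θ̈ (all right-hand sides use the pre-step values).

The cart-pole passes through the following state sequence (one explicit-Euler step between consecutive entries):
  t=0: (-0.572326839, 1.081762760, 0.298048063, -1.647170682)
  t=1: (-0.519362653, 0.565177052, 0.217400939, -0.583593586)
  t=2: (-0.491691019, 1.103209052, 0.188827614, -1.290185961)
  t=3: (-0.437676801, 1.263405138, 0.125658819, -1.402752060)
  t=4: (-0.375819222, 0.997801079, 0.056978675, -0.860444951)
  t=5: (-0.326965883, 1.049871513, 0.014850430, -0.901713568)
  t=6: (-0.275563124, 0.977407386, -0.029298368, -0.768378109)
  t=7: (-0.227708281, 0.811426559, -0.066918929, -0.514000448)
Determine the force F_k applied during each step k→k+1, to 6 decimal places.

step 0→1:
  ẍ = (ẋ'−ẋ)/dt = (0.565177052−1.081762760)/0.048961 = -10.550963
  θ̈ = (θ̇'−θ̇)/dt = (-0.583593586−-1.647170682)/0.048961 = 21.722945
  sinθ=0.293655, cosθ=0.955912
  F = (M+m)·ẍ + m·l·cosθ·θ̈ − m·l·sinθ·θ̇² = -15.907413 + 3.166706 − 0.121503 = -12.862210
step 1→2:
  ẍ = (ẋ'−ẋ)/dt = (1.103209052−0.565177052)/0.048961 = 10.988991
  θ̈ = (θ̇'−θ̇)/dt = (-1.290185961−-0.583593586)/0.048961 = -14.431739
  sinθ=0.215692, cosθ=0.976461
  F = (M+m)·ẍ + m·l·cosθ·θ̈ − m·l·sinθ·θ̇² = 16.567816 + -2.149043 − 0.011203 = 14.407571
step 2→3:
  ẍ = (ẋ'−ẋ)/dt = (1.263405138−1.103209052)/0.048961 = 3.271912
  θ̈ = (θ̇'−θ̇)/dt = (-1.402752060−-1.290185961)/0.048961 = -2.299097
  sinθ=0.187707, cosθ=0.982225
  F = (M+m)·ẍ + m·l·cosθ·θ̈ − m·l·sinθ·θ̇² = 4.932977 + -0.344381 − 0.047649 = 4.540946
step 3→4:
  ẍ = (ẋ'−ẋ)/dt = (0.997801079−1.263405138)/0.048961 = -5.424809
  θ̈ = (θ̇'−θ̇)/dt = (-0.860444951−-1.402752060)/0.048961 = 11.076308
  sinθ=0.125328, cosθ=0.992115
  F = (M+m)·ẍ + m·l·cosθ·θ̈ − m·l·sinθ·θ̇² = -8.178843 + 1.675824 − 0.037608 = -6.540627
step 4→5:
  ẍ = (ẋ'−ẋ)/dt = (1.049871513−0.997801079)/0.048961 = 1.063508
  θ̈ = (θ̇'−θ̇)/dt = (-0.901713568−-0.860444951)/0.048961 = -0.842888
  sinθ=0.056948, cosθ=0.998377
  F = (M+m)·ẍ + m·l·cosθ·θ̈ − m·l·sinθ·θ̇² = 1.603424 + -0.128332 − 0.006430 = 1.468662
step 5→6:
  ẍ = (ẋ'−ẋ)/dt = (0.977407386−1.049871513)/0.048961 = -1.480038
  θ̈ = (θ̇'−θ̇)/dt = (-0.768378109−-0.901713568)/0.048961 = 2.723299
  sinθ=0.014850, cosθ=0.999890
  F = (M+m)·ẍ + m·l·cosθ·θ̈ − m·l·sinθ·θ̇² = -2.231414 + 0.415259 − 0.001841 = -1.817997
step 6→7:
  ẍ = (ẋ'−ẋ)/dt = (0.811426559−0.977407386)/0.048961 = -3.390062
  θ̈ = (θ̇'−θ̇)/dt = (-0.514000448−-0.768378109)/0.048961 = 5.195516
  sinθ=-0.029294, cosθ=0.999571
  F = (M+m)·ẍ + m·l·cosθ·θ̈ − m·l·sinθ·θ̇² = -5.111108 + 0.791979 − -0.002638 = -4.316492

F_0 = -12.862210 N
F_1 = 14.407571 N
F_2 = 4.540946 N
F_3 = -6.540627 N
F_4 = 1.468662 N
F_5 = -1.817997 N
F_6 = -4.316492 N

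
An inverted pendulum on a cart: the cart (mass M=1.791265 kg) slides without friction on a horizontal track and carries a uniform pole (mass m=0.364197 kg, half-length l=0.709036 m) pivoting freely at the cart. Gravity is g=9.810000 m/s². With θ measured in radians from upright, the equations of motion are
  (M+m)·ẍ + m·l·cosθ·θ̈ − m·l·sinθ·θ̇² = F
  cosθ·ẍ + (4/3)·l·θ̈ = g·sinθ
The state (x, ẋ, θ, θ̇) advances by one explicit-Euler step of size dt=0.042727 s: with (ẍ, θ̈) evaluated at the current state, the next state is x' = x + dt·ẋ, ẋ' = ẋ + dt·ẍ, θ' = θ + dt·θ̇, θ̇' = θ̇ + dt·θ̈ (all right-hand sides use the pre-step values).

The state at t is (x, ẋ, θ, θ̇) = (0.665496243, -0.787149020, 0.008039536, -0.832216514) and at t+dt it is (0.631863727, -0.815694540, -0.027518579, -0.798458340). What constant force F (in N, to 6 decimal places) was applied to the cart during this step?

ẍ = (ẋ'−ẋ)/dt = (-0.815694540−-0.787149020)/0.042727 = -0.668091
θ̈ = (θ̇'−θ̇)/dt = (-0.798458340−-0.832216514)/0.042727 = 0.790090
sinθ=0.008039, cosθ=0.999968
F = (M+m)·ẍ + m·l·cosθ·θ̈ − m·l·sinθ·θ̇² = -1.440045 + 0.204017 − 0.001438 = -1.237465

F = -1.237465 N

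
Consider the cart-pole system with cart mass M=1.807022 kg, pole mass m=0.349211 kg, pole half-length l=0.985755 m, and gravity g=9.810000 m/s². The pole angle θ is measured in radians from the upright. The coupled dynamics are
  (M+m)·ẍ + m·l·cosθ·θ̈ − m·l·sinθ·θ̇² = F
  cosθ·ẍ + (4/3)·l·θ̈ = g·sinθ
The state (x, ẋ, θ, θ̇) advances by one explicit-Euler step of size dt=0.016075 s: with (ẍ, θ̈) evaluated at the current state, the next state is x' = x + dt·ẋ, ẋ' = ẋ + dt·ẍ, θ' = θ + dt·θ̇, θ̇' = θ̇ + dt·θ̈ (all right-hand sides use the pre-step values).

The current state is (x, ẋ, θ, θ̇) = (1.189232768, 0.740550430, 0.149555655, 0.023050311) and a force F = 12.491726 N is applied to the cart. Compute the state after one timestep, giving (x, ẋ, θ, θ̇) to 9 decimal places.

sinθ=0.148998762, cosθ=0.988837382
temp = (F + m·l·θ̇²·sinθ)/(M+m) = (12.491726 + 0.000027252)/2.156233 = 5.793322545
θ̈ = (g·sinθ − cosθ·temp)/(l·(4/3 − m·cos²θ/(M+m))) = -3.684026387
ẍ = temp − m·l·θ̈·cosθ/(M+m) = 6.374901689
Euler: x'=1.189232768+0.016075·0.740550430=1.201137116, ẋ'=0.740550430+0.016075·6.374901689=0.843026975
       θ'=0.149555655+0.016075·0.023050311=0.149926189, θ̇'=0.023050311+0.016075·-3.684026387=-0.036170413

(1.201137116, 0.843026975, 0.149926189, -0.036170413)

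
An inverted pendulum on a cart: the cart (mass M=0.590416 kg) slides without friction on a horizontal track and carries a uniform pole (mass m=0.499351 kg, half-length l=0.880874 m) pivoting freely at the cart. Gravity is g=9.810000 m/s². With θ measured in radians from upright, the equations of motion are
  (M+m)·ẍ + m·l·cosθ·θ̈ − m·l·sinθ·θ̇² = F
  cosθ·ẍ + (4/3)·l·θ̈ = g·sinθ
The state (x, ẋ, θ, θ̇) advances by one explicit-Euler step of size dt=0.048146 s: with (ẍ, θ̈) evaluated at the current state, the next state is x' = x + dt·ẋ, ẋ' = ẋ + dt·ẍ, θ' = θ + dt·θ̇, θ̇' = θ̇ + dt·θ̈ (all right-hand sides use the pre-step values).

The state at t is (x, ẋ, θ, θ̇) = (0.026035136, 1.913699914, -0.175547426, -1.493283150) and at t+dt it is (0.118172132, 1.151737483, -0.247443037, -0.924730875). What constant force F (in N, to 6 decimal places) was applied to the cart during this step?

ẍ = (ẋ'−ẋ)/dt = (1.151737483−1.913699914)/0.048146 = -15.826080
θ̈ = (θ̇'−θ̇)/dt = (-0.924730875−-1.493283150)/0.048146 = 11.808920
sinθ=-0.174647, cosθ=0.984631
F = (M+m)·ẍ + m·l·cosθ·θ̈ − m·l·sinθ·θ̇² = -17.246739 + 5.114503 − -0.171303 = -11.960933

F = -11.960933 N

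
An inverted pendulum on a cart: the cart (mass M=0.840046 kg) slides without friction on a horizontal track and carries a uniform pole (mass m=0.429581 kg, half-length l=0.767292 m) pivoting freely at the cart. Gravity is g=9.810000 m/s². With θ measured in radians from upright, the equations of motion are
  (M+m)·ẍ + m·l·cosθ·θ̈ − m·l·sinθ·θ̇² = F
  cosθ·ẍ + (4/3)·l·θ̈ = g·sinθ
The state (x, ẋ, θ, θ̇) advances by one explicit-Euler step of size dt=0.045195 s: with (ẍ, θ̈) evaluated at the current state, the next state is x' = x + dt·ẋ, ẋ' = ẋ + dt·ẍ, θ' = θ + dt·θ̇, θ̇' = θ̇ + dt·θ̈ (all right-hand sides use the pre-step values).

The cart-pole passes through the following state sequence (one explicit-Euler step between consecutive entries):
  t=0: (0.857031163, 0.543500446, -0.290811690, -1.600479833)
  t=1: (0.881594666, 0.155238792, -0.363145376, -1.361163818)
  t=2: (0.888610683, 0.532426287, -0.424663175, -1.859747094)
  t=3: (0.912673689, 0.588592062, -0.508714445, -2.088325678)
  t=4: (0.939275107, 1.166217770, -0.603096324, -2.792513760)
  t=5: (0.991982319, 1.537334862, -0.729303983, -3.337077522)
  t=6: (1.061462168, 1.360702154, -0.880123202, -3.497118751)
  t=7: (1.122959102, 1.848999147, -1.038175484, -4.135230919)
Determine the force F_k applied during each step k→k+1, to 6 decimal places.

F_0 = -8.992950 N
F_1 = 7.413853 N
F_2 = 0.528539 N
F_3 = 12.441491 N
F_4 = 8.612467 N
F_5 = -3.386400 N
F_6 = 13.859836 N

step 0→1:
  ẍ = (ẋ'−ẋ)/dt = (0.155238792−0.543500446)/0.045195 = -8.590810
  θ̈ = (θ̇'−θ̇)/dt = (-1.361163818−-1.600479833)/0.045195 = 5.295188
  sinθ=-0.286730, cosθ=0.958011
  F = (M+m)·ẍ + m·l·cosθ·θ̈ − m·l·sinθ·θ̇² = -10.907124 + 1.672083 − -0.242091 = -8.992950
step 1→2:
  ẍ = (ẋ'−ẋ)/dt = (0.532426287−0.155238792)/0.045195 = 8.345779
  θ̈ = (θ̇'−θ̇)/dt = (-1.859747094−-1.361163818)/0.045195 = -11.031824
  sinθ=-0.355216, cosθ=0.934784
  F = (M+m)·ẍ + m·l·cosθ·θ̈ − m·l·sinθ·θ̇² = 10.596027 + -3.399104 − -0.216930 = 7.413853
step 2→3:
  ẍ = (ẋ'−ẋ)/dt = (0.588592062−0.532426287)/0.045195 = 1.242743
  θ̈ = (θ̇'−θ̇)/dt = (-2.088325678−-1.859747094)/0.045195 = -5.057608
  sinθ=-0.412014, cosθ=0.911178
  F = (M+m)·ẍ + m·l·cosθ·θ̈ − m·l·sinθ·θ̇² = 1.577820 + -1.518986 − -0.469705 = 0.528539
step 3→4:
  ẍ = (ẋ'−ẋ)/dt = (1.166217770−0.588592062)/0.045195 = 12.780744
  θ̈ = (θ̇'−θ̇)/dt = (-2.792513760−-2.088325678)/0.045195 = -15.581106
  sinθ=-0.487055, cosθ=0.873371
  F = (M+m)·ẍ + m·l·cosθ·θ̈ − m·l·sinθ·θ̇² = 16.226777 + -4.485418 − -0.700132 = 12.441491
step 4→5:
  ẍ = (ẋ'−ẋ)/dt = (1.537334862−1.166217770)/0.045195 = 8.211463
  θ̈ = (θ̇'−θ̇)/dt = (-3.337077522−-2.792513760)/0.045195 = -12.049204
  sinθ=-0.567195, cosθ=0.823583
  F = (M+m)·ẍ + m·l·cosθ·θ̈ − m·l·sinθ·θ̇² = 10.425496 + -3.270933 − -1.457904 = 8.612467
step 5→6:
  ẍ = (ẋ'−ẋ)/dt = (1.360702154−1.537334862)/0.045195 = -3.908236
  θ̈ = (θ̇'−θ̇)/dt = (-3.497118751−-3.337077522)/0.045195 = -3.541127
  sinθ=-0.666351, cosθ=0.745638
  F = (M+m)·ẍ + m·l·cosθ·θ̈ − m·l·sinθ·θ̇² = -4.962001 + -0.870313 − -2.445914 = -3.386400
step 6→7:
  ẍ = (ẋ'−ẋ)/dt = (1.848999147−1.360702154)/0.045195 = 10.804226
  θ̈ = (θ̇'−θ̇)/dt = (-4.135230919−-3.497118751)/0.045195 = -14.119088
  sinθ=-0.770817, cosθ=0.637056
  F = (M+m)·ẍ + m·l·cosθ·θ̈ − m·l·sinθ·θ̇² = 13.717337 + -2.964764 − -3.107263 = 13.859836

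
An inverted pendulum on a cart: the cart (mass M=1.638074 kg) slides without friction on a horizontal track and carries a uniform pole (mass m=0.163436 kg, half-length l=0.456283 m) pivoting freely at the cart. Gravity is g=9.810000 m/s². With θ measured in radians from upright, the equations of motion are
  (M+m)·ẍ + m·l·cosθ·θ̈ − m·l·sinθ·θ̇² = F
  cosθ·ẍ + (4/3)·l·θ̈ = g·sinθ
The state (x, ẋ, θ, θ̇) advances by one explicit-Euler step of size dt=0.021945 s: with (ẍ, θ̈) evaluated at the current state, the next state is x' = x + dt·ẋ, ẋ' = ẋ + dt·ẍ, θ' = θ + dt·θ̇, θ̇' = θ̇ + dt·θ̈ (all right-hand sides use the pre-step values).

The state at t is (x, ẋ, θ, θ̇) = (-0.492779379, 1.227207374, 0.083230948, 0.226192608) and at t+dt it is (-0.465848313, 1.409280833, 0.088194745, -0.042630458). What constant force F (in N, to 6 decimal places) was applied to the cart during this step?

F = 14.036119 N

ẍ = (ẋ'−ẋ)/dt = (1.409280833−1.227207374)/0.021945 = 8.296808
θ̈ = (θ̇'−θ̇)/dt = (-0.042630458−0.226192608)/0.021945 = -12.249855
sinθ=0.083135, cosθ=0.996538
F = (M+m)·ẍ + m·l·cosθ·θ̈ − m·l·sinθ·θ̇² = 14.946783 + -0.910347 − 0.000317 = 14.036119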